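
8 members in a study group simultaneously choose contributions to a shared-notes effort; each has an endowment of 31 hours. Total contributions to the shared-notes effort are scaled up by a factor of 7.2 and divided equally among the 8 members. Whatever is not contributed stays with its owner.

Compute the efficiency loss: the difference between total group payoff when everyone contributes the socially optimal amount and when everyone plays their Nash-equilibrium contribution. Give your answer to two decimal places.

Each contributed unit returns 7.2/8 = 0.9000 to its contributor — below 1 — so contributing 0 is dominant for every player. At the Nash equilibrium everyone keeps their 31, and the group total is 8 × 31 = 248.
Each contributed unit returns 7.200 to the group as a whole (0.9000 to each of 8 players), which exceeds 1, so the social optimum is full contribution: group total = 7.200 × 248 = 1785.60.
Efficiency loss = 1785.60 − 248 = 1537.60.

1537.60 hours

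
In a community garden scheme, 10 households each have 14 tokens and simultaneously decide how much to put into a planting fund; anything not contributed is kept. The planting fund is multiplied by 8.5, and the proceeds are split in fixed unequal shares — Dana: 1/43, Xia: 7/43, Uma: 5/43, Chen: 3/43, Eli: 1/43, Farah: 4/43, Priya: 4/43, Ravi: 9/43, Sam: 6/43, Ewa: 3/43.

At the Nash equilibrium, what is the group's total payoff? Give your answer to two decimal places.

Each unit j contributes comes back to j as 8.5 × (j's share), so j prefers to contribute only if that share exceeds 1/8.5 = 0.1176; otherwise keeping the unit dominates.
The shares above 0.1176 belong to Xia, Ravi and Sam, contributing 14 each; the remaining 7 contribute 0. Total contributed: 42.
The planting fund pays out 8.5 × 42 = 357.00 in total (split across the unequal shares, but the aggregate is all that matters for the group sum).
The 7 free-riders keep 14 each, adding 98. Group total = 98 + 357.00 = 455.00.

455.00 tokens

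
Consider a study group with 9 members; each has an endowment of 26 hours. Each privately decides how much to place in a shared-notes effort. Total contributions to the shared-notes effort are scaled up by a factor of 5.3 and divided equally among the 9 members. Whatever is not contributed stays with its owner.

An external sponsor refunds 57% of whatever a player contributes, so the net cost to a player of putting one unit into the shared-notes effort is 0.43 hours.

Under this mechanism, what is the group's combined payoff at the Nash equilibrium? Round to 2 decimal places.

1373.58 hours

Under the mechanism each unit contributed yields (5.3/9) / 0.43 = 1.3695 back to its contributor per unit of net cost, which exceeds 1, making full contribution the dominant choice for everyone.
At the Nash equilibrium everyone contributes 26. Group total payoff = 9 × (26 × 0.57 + 5.3 × 26) = 1373.58.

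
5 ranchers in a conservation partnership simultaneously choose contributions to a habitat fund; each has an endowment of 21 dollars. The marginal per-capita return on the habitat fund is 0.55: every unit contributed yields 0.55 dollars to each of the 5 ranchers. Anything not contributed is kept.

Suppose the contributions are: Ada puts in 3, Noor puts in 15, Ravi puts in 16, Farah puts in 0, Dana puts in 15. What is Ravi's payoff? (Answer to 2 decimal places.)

31.95 dollars

Total contributed: 3 + 15 + 16 + 0 + 15 = 49.
Each receives 0.55 × 49 = 26.95 from the habitat fund.
Ravi keeps 21 − 16 = 5, so Ravi's payoff is 5 + 26.95 = 31.95.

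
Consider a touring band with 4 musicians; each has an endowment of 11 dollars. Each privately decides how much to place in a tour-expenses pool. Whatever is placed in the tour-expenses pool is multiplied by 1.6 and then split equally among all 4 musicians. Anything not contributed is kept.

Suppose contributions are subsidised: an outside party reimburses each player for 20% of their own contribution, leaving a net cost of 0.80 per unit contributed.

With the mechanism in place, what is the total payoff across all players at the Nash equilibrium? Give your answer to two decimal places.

44.00 dollars

The effective private return is (1.6/4) / 0.80 = 0.5000, which is still under 1, so the mechanism doesn't change anyone's dominant strategy: zero contribution.
At the Nash equilibrium no one contributes; group total payoff = 4 × 11 = 44.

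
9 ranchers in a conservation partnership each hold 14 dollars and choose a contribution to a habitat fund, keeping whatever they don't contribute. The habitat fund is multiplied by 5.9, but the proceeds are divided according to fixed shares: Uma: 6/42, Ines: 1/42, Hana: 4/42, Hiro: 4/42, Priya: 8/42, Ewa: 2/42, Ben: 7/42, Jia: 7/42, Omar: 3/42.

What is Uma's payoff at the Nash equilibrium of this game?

25.80 dollars

Each unit j contributes comes back to j as 5.9 × (j's share), so j prefers to contribute only if that share exceeds 1/5.9 = 0.1695; otherwise keeping the unit dominates.
Only Priya (8/42) clears that bar, contributing 14; the remaining 8 contribute 0. Total contributed: 14.
Uma keeps 14 and receives 5.9 × 14 × 6/42 = 11.80 from the habitat fund, for a payoff of 25.80.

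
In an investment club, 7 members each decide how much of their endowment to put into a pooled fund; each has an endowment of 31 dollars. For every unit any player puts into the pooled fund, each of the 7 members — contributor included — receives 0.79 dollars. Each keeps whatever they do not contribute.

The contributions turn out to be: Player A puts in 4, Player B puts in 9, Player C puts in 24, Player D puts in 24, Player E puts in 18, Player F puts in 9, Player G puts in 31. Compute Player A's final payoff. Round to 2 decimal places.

121.01 dollars

Total contributed: 4 + 9 + 24 + 24 + 18 + 9 + 31 = 119.
Each receives 0.79 × 119 = 94.01 from the pooled fund.
Player A keeps 31 − 4 = 27, so Player A's payoff is 27 + 94.01 = 121.01.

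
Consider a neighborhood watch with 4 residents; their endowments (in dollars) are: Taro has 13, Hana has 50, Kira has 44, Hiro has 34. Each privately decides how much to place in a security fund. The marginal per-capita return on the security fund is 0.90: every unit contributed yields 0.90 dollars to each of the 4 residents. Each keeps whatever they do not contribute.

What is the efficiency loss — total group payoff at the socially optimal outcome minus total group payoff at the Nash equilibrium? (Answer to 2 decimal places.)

366.60 dollars

The private return per contributed unit is 0.90 < 1 for everyone, so the Nash equilibrium is zero contribution and the group total is Σ E_j = 13 + 50 + 44 + 34 = 141.
Each contributed unit returns 3.600 to the group, so the social optimum is full contribution by everyone: group total = 3.600 × 141 = 507.60.
Efficiency loss = (3.600 − 1) × 141 = 366.60.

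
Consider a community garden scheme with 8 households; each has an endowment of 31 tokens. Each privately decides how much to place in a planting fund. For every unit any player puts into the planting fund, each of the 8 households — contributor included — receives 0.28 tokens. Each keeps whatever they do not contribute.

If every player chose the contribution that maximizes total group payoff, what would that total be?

Each contributed unit returns 2.240 to the group as a whole (0.28 to each of 8 players), which exceeds 1, so the social optimum is full contribution: group total = 2.240 × 248 = 555.52.

555.52 tokens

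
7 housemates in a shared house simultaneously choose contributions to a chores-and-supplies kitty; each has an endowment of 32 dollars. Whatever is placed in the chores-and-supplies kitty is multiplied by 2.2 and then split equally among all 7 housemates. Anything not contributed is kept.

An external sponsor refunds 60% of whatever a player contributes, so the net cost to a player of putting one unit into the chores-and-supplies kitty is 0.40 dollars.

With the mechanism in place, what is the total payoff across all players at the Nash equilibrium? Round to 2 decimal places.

Even with the mechanism, each unit contributed returns only (2.2/7) / 0.40 = 0.7857 per unit of net cost, so contributing nothing is still dominant.
At the Nash equilibrium no one contributes; group total payoff = 7 × 32 = 224.

224.00 dollars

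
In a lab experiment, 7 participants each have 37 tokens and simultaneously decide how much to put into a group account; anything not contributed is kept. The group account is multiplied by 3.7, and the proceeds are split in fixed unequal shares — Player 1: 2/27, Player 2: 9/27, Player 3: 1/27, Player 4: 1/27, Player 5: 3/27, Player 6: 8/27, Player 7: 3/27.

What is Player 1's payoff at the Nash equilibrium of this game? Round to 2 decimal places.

Player j's private return per contributed unit is 3.7 × (j's share). Contributing is weakly dominant for j when that share is at least 1/3.7 = 0.2703, and contributing 0 is dominant otherwise.
Player 2 and Player 6 are above the threshold, contributing 37 each; the remaining 5 contribute 0. Total contributed: 74.
Player 1 keeps 37 and receives 3.7 × 74 × 2/27 = 20.28 from the group account, for a payoff of 57.28.

57.28 tokens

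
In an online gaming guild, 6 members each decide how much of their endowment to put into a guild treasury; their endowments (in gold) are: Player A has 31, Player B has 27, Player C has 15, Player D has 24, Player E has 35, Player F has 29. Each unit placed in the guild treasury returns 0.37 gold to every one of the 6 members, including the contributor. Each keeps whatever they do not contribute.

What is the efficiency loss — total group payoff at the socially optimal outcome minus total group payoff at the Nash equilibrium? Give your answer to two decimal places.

196.42 gold

The private return per contributed unit is 0.37 < 1 for everyone, so the Nash equilibrium is zero contribution and the group total is Σ E_j = 31 + 27 + 15 + 24 + 35 + 29 = 161.
Each contributed unit returns 2.220 to the group, so the social optimum is full contribution by everyone: group total = 2.220 × 161 = 357.42.
Efficiency loss = (2.220 − 1) × 161 = 196.42.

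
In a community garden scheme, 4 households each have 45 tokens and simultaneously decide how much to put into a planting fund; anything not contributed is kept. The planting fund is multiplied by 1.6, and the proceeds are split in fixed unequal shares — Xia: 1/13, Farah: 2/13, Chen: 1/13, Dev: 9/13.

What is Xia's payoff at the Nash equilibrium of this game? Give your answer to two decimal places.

50.54 tokens

A player with share s gets back 1.6·s per unit contributed, so full contribution is dominant for anyone with s > 1/1.6 = 0.6250 and zero contribution is dominant for anyone below.
Only Dev (9/13) clears that bar, contributing 45; the remaining 3 contribute 0. Total contributed: 45.
Xia keeps 45 and receives 1.6 × 45 × 1/13 = 5.54 from the planting fund, for a payoff of 50.54.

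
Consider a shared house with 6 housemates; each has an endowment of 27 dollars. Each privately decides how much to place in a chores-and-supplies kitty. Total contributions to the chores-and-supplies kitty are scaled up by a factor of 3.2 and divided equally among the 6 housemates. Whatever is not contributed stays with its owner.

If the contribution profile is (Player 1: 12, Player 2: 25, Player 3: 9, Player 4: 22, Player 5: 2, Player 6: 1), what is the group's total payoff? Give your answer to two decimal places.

Total contributed: 12 + 25 + 9 + 22 + 2 + 1 = 71; total kept: 6 × 27 − 71 = 91.
The chores-and-supplies kitty pays out 3.2 × 71 = 227.20 in aggregate.
Group total = 91 + 227.20 = 318.20.

318.20 dollars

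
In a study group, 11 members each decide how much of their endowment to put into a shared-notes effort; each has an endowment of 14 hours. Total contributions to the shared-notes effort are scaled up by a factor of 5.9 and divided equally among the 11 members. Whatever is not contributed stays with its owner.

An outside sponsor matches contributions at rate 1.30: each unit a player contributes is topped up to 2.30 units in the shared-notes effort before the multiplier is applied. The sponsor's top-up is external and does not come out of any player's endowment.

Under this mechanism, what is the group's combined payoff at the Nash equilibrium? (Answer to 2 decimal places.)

2089.78 hours

With the mechanism, a contributed unit returns 5.9 × 2.30 / 11 = 1.2336 per unit of net cost to the contributor — now above 1 — so contributing fully is weakly dominant for every player.
So the Nash equilibrium is full contribution by all 11; the group earns 5.9 × 2.30 × 154 = 2089.78.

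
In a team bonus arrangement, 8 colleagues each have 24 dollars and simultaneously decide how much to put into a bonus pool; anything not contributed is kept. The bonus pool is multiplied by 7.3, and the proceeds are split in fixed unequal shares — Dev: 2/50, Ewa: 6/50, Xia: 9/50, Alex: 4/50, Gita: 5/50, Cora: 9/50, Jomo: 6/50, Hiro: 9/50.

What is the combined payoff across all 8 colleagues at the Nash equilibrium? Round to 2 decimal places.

645.60 dollars

For player j, contributing a unit is worthwhile iff 7.3 × (j's share) ≥ 1, i.e. iff j's share is at least 0.1370.
The shares above 0.1370 belong to Xia, Cora and Hiro, contributing 24 each; the remaining 5 contribute 0. Total contributed: 72.
The bonus pool pays out 7.3 × 72 = 525.60 in total (split across the unequal shares, but the aggregate is all that matters for the group sum).
The 5 free-riders keep 24 each, adding 120. Group total = 120 + 525.60 = 645.60.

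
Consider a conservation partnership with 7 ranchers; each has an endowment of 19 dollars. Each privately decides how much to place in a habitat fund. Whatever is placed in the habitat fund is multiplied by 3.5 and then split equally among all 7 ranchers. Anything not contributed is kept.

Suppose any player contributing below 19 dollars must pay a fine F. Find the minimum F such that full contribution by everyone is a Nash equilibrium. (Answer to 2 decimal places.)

Given the others contribute fully, the best deviation is to contribute 0 (any partial contribution still incurs the fine and gives up units whose private return 0.5000 is below 1).
Deviating from 19 to 0 saves 19 dollars but forfeits the deviator's share of the drop in the habitat fund: 3.5/7 × 19 = 9.50.
So the deviation gain is 19 − 9.50 = 9.50, and the fine must be at least 9.50 dollars to wipe it out.

9.50 dollars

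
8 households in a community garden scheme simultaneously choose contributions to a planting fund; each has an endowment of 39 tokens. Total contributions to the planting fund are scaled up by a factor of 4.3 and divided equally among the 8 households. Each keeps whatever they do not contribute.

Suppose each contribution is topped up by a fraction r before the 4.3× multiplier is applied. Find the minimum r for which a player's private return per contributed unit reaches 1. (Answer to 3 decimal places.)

With matching at rate r, one contributed unit becomes (1 + r) in the planting fund and returns 4.3 × (1 + r) / 8 to the contributor.
Setting this equal to 1: 1 + r = 8/4.3 = 1.8605.
So the minimum matching rate is r = 1.8605 − 1 = 0.860.

0.860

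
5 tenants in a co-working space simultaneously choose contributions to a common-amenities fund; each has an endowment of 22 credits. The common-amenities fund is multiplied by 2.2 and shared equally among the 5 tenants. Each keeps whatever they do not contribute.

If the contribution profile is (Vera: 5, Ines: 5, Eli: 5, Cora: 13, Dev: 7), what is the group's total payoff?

152.00 credits

Total contributed: 5 + 5 + 5 + 13 + 7 = 35; total kept: 5 × 22 − 35 = 75.
The common-amenities fund pays out 2.2 × 35 = 77.00 in aggregate.
Group total = 75 + 77.00 = 152.00.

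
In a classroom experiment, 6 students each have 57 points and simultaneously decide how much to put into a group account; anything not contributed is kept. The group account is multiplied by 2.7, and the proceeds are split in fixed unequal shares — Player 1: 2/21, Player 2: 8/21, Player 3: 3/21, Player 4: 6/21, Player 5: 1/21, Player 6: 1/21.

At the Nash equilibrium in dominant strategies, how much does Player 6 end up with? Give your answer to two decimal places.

Each unit j contributes comes back to j as 2.7 × (j's share), so j prefers to contribute only if that share exceeds 1/2.7 = 0.3704; otherwise keeping the unit dominates.
Player 2 alone (share 8/21) is above the threshold, contributing 57; the remaining 5 contribute 0. Total contributed: 57.
Player 6 keeps 57 and receives 2.7 × 57 × 1/21 = 7.33 from the group account, for a payoff of 64.33.

64.33 points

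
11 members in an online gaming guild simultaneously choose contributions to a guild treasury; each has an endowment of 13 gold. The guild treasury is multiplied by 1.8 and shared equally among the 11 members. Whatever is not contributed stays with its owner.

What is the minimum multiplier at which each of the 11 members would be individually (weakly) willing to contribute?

A contributed unit returns (multiplier)/11 to its contributor.
This reaches 1 exactly when the multiplier is 11.

11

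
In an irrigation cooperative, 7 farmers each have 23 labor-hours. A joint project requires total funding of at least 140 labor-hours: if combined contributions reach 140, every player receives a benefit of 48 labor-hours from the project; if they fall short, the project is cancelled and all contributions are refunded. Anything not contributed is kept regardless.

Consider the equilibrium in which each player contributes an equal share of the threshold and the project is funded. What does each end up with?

Equal share of the threshold: 140/7 = 20.
At this profile no one gains by cutting their contribution: any cut drops the total below 140, the project is cancelled, contributions are refunded, and the deviator ends with 23, which is less than 23 − 20 + 48 = 51. Contributing more than 20 just wastes the excess. So contributing exactly 20 is a best response.
Each player's payoff: 23 − 20 + 48 = 51.

51 labor-hours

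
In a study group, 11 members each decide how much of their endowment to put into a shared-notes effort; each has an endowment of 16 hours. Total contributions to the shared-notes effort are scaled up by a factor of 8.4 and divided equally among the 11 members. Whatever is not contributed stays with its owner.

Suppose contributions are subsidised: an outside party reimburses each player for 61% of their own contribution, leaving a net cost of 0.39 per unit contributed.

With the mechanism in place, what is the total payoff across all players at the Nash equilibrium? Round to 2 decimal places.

1585.76 hours

Under the mechanism each unit contributed yields (8.4/11) / 0.39 = 1.9580 back to its contributor per unit of net cost, which exceeds 1, making full contribution the dominant choice for everyone.
So the Nash equilibrium is full contribution by all 11; the group earns 11 × (16 × 0.61 + 8.4 × 16) = 1585.76.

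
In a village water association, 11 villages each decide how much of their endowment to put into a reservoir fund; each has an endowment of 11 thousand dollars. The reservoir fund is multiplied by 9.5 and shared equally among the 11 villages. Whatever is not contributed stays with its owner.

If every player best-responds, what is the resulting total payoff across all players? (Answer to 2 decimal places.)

Each contributed unit returns 9.5/11 = 0.8636 to its contributor — below 1 — so contributing 0 is dominant for every player. At the Nash equilibrium everyone keeps their 11, and the group total is 11 × 11 = 121.

121.00 thousand dollars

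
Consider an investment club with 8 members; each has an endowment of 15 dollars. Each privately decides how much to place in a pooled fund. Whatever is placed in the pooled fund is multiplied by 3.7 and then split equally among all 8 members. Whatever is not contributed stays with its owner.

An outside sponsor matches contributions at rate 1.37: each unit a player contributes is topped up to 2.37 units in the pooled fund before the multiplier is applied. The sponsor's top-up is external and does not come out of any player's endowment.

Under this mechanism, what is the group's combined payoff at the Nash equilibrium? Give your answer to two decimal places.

1052.28 dollars

Under the mechanism each unit contributed yields 3.7 × 2.37 / 8 = 1.0961 back to its contributor per unit of net cost, which exceeds 1, making full contribution the dominant choice for everyone.
At the Nash equilibrium everyone contributes 15. Group total payoff = 3.7 × 2.37 × 120 = 1052.28.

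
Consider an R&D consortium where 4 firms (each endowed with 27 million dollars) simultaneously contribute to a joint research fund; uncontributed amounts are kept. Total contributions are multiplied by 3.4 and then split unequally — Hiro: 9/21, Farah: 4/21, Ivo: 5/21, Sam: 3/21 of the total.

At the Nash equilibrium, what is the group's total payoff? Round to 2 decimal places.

172.80 million dollars

Each unit j contributes comes back to j as 3.4 × (j's share), so j prefers to contribute only if that share exceeds 1/3.4 = 0.2941; otherwise keeping the unit dominates.
Hiro alone (share 9/21) is above the threshold, contributing 27; the remaining 3 contribute 0. Total contributed: 27.
The joint research fund pays out 3.4 × 27 = 91.80 in total (split across the unequal shares, but the aggregate is all that matters for the group sum).
The 3 free-riders keep 27 each, adding 81. Group total = 81 + 91.80 = 172.80.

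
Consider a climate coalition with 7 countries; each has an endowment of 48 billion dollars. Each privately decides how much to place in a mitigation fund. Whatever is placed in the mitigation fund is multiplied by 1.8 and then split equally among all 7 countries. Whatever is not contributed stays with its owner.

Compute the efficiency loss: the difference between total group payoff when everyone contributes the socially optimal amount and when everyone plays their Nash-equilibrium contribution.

Each contributed unit returns 1.8/7 = 0.2571 to its contributor — below 1 — so contributing 0 is dominant for every player. At the Nash equilibrium everyone keeps their 48, and the group total is 7 × 48 = 336.
Each contributed unit returns 1.800 to the group as a whole (0.2571 to each of 7 players), which exceeds 1, so the social optimum is full contribution: group total = 1.800 × 336 = 604.80.
Efficiency loss = 604.80 − 336 = 268.80.

268.80 billion dollars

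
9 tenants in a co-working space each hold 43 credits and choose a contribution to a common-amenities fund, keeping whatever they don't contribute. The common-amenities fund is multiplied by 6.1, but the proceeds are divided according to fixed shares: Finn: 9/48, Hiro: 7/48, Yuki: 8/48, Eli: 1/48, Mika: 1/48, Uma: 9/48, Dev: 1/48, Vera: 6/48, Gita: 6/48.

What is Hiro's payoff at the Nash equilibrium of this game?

157.76 credits

Each unit j contributes comes back to j as 6.1 × (j's share), so j prefers to contribute only if that share exceeds 1/6.1 = 0.1639; otherwise keeping the unit dominates.
Finn, Yuki and Uma are above the threshold, contributing 43 each; the remaining 6 contribute 0. Total contributed: 129.
Hiro keeps 43 and receives 6.1 × 129 × 7/48 = 114.76 from the common-amenities fund, for a payoff of 157.76.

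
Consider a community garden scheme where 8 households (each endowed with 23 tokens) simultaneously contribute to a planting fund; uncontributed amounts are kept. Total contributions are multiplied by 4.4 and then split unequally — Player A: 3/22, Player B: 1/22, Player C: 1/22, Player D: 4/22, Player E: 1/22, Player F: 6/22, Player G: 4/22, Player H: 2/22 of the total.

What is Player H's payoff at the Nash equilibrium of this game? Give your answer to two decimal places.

32.20 tokens

For player j, contributing a unit is worthwhile iff 4.4 × (j's share) ≥ 1, i.e. iff j's share is at least 0.2273.
The only share above 0.2273 is Player F's 6/22, contributing 23; the remaining 7 contribute 0. Total contributed: 23.
Player H keeps 23 and receives 4.4 × 23 × 2/22 = 9.20 from the planting fund, for a payoff of 32.20.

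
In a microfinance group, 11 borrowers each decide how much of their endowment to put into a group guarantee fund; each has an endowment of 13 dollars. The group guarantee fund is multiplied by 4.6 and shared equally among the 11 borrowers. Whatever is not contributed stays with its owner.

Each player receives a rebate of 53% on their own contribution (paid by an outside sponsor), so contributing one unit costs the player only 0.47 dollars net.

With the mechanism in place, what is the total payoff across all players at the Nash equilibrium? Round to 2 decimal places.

143.00 dollars

With the mechanism, a contributed unit returns (4.6/11) / 0.47 = 0.8897 per unit of net cost — still below 1 — so contributing 0 remains dominant for every player.
At the Nash equilibrium no one contributes; group total payoff = 11 × 13 = 143.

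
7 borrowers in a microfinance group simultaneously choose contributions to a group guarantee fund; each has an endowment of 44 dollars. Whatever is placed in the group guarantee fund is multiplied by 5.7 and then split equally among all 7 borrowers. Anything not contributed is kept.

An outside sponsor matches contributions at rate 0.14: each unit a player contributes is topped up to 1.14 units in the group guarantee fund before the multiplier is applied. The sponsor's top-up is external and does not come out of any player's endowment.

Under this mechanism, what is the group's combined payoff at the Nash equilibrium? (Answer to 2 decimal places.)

The effective private return is 5.7 × 1.14 / 7 = 0.9283, which is still under 1, so the mechanism doesn't change anyone's dominant strategy: zero contribution.
Everyone keeps their endowment and the group total is 7 × 44 = 308.

308.00 dollars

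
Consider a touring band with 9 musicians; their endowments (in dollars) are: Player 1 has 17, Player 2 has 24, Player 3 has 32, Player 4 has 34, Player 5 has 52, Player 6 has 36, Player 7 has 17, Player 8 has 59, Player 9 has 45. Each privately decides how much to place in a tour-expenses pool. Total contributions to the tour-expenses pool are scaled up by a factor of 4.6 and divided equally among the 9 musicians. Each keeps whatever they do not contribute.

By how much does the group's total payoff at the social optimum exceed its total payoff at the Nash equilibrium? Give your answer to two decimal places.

The private return per contributed unit is 4.6/9 = 0.5111 < 1 for every player regardless of endowment, so the Nash equilibrium is zero contribution and the group total is Σ E_j = 17 + 24 + 32 + 34 + 52 + 36 + 17 + 59 + 45 = 316.
Each contributed unit returns 4.600 to the group, so the social optimum is full contribution by everyone: group total = 4.600 × 316 = 1453.60.
Efficiency loss = (4.600 − 1) × 316 = 1137.60.

1137.60 dollars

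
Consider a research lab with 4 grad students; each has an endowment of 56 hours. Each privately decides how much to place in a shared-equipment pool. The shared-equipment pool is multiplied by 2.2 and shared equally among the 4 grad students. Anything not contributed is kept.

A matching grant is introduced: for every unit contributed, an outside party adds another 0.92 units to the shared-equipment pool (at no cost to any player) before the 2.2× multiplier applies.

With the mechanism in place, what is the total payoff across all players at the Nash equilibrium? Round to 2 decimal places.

946.18 hours

With the mechanism, a contributed unit returns 2.2 × 1.92 / 4 = 1.0560 per unit of net cost to the contributor — now above 1 — so contributing fully is weakly dominant for every player.
So the Nash equilibrium is full contribution by all 4; the group earns 2.2 × 1.92 × 224 = 946.18.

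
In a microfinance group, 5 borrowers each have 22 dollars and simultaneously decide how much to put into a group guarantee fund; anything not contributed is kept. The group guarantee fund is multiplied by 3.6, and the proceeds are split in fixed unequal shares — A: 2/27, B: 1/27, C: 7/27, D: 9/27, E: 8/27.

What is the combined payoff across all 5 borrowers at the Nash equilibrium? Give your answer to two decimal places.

224.40 dollars

Player j's private return per contributed unit is 3.6 × (j's share). Contributing is weakly dominant for j when that share is at least 1/3.6 = 0.2778, and contributing 0 is dominant otherwise.
D and E clear that bar, contributing 22 each; the remaining 3 contribute 0. Total contributed: 44.
The group guarantee fund pays out 3.6 × 44 = 158.40 in total (split across the unequal shares, but the aggregate is all that matters for the group sum).
The 3 free-riders keep 22 each, adding 66. Group total = 66 + 158.40 = 224.40.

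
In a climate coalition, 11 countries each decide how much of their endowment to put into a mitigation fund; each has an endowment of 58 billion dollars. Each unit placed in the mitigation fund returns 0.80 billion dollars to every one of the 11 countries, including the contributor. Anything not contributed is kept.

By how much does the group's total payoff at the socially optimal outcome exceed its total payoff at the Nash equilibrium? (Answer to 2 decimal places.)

4976.40 billion dollars

The private return per contributed unit is 0.80 < 1, so contributing 0 is dominant for every player. At the Nash equilibrium everyone keeps their 58, and the group total is 11 × 58 = 638.
Each contributed unit returns 8.800 to the group as a whole (0.80 to each of 11 players), which exceeds 1, so the social optimum is full contribution: group total = 8.800 × 638 = 5614.40.
Efficiency loss = 5614.40 − 638 = 4976.40.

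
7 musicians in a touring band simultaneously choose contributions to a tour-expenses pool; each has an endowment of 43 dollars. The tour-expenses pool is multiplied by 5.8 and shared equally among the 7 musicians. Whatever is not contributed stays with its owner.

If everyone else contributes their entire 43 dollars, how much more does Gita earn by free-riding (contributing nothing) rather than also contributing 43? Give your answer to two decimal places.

Switching from a contribution of 43 to 0 lets Gita keep an extra 43 dollars, but lowers the tour-expenses pool by 43, which costs Gita their own share of that drop: 5.8/7 × 43 = 35.63.
Net gain = 43 − 35.63 = 7.37. The private return per contributed unit (0.8286) is below 1, so free-riding is indeed the best response regardless of what the others do.

7.37 dollars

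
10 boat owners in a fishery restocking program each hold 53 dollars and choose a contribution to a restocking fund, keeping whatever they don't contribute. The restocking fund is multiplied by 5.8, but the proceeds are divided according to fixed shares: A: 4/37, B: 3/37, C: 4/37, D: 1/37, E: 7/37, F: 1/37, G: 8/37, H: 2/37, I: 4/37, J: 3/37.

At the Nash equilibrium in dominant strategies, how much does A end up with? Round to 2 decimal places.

119.46 dollars

For player j, contributing a unit is worthwhile iff 5.8 × (j's share) ≥ 1, i.e. iff j's share is at least 0.1724.
E and G clear that bar, contributing 53 each; the remaining 8 contribute 0. Total contributed: 106.
A keeps 53 and receives 5.8 × 106 × 4/37 = 66.46 from the restocking fund, for a payoff of 119.46.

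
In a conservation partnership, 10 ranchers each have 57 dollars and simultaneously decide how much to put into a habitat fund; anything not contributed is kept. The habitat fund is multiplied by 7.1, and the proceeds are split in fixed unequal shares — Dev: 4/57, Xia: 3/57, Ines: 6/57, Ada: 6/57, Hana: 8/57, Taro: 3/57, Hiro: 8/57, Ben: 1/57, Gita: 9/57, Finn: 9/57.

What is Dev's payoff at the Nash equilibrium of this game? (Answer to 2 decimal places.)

For player j, contributing a unit is worthwhile iff 7.1 × (j's share) ≥ 1, i.e. iff j's share is at least 0.1408.
Gita and Finn are above the threshold, contributing 57 each; the remaining 8 contribute 0. Total contributed: 114.
Dev keeps 57 and receives 7.1 × 114 × 4/57 = 56.80 from the habitat fund, for a payoff of 113.80.

113.80 dollars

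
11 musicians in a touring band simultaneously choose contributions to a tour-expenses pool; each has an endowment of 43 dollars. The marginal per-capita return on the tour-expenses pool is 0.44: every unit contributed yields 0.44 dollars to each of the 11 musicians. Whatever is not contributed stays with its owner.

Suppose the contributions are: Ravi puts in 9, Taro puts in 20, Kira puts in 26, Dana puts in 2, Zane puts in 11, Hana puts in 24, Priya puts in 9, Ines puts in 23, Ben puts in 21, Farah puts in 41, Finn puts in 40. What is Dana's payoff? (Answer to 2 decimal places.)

Total contributed: 9 + 20 + 26 + 2 + 11 + 24 + 9 + 23 + 21 + 41 + 40 = 226.
Each receives 0.44 × 226 = 99.44 from the tour-expenses pool.
Dana keeps 43 − 2 = 41, so Dana's payoff is 41 + 99.44 = 140.44.

140.44 dollars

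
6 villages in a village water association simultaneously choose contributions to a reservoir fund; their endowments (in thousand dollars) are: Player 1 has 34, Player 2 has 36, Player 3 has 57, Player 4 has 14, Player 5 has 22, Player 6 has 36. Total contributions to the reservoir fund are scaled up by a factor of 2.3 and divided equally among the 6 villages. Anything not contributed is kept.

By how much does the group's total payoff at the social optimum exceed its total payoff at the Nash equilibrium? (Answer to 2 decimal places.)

The private return per contributed unit is 2.3/6 = 0.3833 < 1 for every player regardless of endowment, so the Nash equilibrium is zero contribution and the group total is Σ E_j = 34 + 36 + 57 + 14 + 22 + 36 = 199.
Each contributed unit returns 2.300 to the group, so the social optimum is full contribution by everyone: group total = 2.300 × 199 = 457.70.
Efficiency loss = (2.300 − 1) × 199 = 258.70.

258.70 thousand dollars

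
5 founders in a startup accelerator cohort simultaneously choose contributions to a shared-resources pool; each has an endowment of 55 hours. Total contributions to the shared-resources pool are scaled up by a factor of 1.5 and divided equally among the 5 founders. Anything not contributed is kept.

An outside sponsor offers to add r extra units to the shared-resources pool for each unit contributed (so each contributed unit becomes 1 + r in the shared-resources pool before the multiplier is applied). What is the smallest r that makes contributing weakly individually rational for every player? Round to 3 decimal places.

2.333

With matching at rate r, one contributed unit becomes (1 + r) in the shared-resources pool and returns 1.5 × (1 + r) / 5 to the contributor.
Setting this equal to 1: 1 + r = 5/1.5 = 3.3333.
So the minimum matching rate is r = 3.3333 − 1 = 2.333.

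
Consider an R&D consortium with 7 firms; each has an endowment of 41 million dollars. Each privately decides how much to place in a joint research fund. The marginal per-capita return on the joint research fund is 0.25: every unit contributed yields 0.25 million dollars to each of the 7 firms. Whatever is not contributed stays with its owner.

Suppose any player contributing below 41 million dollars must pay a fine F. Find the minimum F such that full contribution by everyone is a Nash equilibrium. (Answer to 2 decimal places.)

Given the others contribute fully, the best deviation is to contribute 0 (any partial contribution still incurs the fine and gives up units whose private return 0.25 is below 1).
Deviating from 41 to 0 saves 41 million dollars but forfeits the deviator's share of the drop in the joint research fund: 0.25 × 41 = 10.25.
So the deviation gain is 41 − 10.25 = 30.75, and the fine must be at least 30.75 million dollars to wipe it out.

30.75 million dollars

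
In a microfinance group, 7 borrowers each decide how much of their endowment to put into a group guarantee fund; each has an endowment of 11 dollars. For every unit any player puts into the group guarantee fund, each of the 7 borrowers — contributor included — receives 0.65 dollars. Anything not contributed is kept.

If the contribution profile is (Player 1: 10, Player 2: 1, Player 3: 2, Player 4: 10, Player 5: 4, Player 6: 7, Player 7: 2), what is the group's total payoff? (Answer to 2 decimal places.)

204.80 dollars

Total contributed: 10 + 1 + 2 + 10 + 4 + 7 + 2 = 36; total kept: 7 × 11 − 36 = 41.
The group guarantee fund pays out 0.65 × 7 × 36 = 163.80 in aggregate.
Group total = 41 + 163.80 = 204.80.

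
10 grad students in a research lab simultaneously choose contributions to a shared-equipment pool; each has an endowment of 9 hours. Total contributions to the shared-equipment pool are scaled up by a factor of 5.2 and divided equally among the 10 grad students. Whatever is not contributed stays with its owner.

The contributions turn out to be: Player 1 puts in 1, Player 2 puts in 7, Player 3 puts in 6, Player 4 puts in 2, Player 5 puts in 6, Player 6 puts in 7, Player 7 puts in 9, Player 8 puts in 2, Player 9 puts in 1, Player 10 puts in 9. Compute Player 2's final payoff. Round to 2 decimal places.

28.00 hours

Total contributed: 1 + 7 + 6 + 2 + 6 + 7 + 9 + 2 + 1 + 9 = 50.
Each receives 5.2 × 50 / 10 = 26.00 from the shared-equipment pool.
Player 2 keeps 9 − 7 = 2, so Player 2's payoff is 2 + 26.00 = 28.00.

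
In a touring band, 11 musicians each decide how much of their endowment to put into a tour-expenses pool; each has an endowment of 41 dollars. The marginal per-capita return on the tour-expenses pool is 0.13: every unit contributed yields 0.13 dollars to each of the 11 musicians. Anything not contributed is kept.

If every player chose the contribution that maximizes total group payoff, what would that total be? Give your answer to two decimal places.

Each contributed unit returns 1.430 to the group as a whole (0.13 to each of 11 players), which exceeds 1, so the social optimum is full contribution: group total = 1.430 × 451 = 644.93.

644.93 dollars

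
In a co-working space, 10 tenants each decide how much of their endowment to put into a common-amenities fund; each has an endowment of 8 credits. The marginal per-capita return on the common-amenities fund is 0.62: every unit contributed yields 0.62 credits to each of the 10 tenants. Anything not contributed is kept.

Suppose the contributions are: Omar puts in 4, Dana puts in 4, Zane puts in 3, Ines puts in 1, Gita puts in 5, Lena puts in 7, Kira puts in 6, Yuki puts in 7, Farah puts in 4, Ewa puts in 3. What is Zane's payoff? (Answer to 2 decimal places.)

Total contributed: 4 + 4 + 3 + 1 + 5 + 7 + 6 + 7 + 4 + 3 = 44.
Each receives 0.62 × 44 = 27.28 from the common-amenities fund.
Zane keeps 8 − 3 = 5, so Zane's payoff is 5 + 27.28 = 32.28.

32.28 credits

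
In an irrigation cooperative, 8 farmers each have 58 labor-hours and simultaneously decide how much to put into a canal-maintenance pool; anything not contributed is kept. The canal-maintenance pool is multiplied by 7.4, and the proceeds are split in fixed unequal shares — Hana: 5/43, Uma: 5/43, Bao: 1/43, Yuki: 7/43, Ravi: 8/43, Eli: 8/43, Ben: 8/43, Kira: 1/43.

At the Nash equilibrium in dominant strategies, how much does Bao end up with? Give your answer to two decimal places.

97.93 labor-hours

A player with share s gets back 7.4·s per unit contributed, so full contribution is dominant for anyone with s > 1/7.4 = 0.1351 and zero contribution is dominant for anyone below.
Yuki, Ravi, Eli and Ben are above the threshold, contributing 58 each; the remaining 4 contribute 0. Total contributed: 232.
Bao keeps 58 and receives 7.4 × 232 × 1/43 = 39.93 from the canal-maintenance pool, for a payoff of 97.93.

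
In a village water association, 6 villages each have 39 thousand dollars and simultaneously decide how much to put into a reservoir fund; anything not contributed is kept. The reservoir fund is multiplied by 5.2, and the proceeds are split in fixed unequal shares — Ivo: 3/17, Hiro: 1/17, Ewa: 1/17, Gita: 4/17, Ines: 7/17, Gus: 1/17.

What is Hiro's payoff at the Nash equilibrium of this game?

For player j, contributing a unit is worthwhile iff 5.2 × (j's share) ≥ 1, i.e. iff j's share is at least 0.1923.
Gita and Ines clear that bar, contributing 39 each; the remaining 4 contribute 0. Total contributed: 78.
Hiro keeps 39 and receives 5.2 × 78 × 1/17 = 23.86 from the reservoir fund, for a payoff of 62.86.

62.86 thousand dollars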